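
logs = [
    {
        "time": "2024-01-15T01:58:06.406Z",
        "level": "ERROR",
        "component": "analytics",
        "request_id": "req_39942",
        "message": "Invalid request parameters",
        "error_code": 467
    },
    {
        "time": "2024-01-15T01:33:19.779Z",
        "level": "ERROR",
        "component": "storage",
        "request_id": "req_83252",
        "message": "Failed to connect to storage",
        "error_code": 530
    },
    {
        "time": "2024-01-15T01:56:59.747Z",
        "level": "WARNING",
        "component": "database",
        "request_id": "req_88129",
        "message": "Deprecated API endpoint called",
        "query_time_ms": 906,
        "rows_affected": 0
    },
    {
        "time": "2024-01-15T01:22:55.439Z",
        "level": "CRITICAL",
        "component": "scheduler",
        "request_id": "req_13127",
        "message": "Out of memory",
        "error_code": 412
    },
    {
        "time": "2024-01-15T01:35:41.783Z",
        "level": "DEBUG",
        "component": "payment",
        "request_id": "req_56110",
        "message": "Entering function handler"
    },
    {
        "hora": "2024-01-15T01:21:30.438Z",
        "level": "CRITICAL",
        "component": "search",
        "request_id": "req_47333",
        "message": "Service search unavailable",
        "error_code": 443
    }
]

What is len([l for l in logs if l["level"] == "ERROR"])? 2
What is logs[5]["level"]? "CRITICAL"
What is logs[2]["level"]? "WARNING"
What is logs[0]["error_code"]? 467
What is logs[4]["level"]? "DEBUG"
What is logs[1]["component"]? "storage"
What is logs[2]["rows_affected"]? 0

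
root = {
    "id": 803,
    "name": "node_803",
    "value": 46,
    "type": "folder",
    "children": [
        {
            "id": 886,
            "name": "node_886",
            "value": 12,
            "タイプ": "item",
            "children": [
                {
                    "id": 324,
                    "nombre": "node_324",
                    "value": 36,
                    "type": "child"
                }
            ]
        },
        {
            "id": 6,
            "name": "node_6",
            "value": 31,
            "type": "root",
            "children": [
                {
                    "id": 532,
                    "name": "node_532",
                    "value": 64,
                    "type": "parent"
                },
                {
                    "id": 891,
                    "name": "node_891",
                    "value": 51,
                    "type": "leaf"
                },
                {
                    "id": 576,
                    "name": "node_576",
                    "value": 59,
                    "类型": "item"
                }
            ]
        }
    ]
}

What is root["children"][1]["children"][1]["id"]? 891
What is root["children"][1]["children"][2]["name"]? "node_576"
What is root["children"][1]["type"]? "root"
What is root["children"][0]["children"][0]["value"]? 36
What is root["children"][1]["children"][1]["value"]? 51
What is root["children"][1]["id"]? 6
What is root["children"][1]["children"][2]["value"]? 59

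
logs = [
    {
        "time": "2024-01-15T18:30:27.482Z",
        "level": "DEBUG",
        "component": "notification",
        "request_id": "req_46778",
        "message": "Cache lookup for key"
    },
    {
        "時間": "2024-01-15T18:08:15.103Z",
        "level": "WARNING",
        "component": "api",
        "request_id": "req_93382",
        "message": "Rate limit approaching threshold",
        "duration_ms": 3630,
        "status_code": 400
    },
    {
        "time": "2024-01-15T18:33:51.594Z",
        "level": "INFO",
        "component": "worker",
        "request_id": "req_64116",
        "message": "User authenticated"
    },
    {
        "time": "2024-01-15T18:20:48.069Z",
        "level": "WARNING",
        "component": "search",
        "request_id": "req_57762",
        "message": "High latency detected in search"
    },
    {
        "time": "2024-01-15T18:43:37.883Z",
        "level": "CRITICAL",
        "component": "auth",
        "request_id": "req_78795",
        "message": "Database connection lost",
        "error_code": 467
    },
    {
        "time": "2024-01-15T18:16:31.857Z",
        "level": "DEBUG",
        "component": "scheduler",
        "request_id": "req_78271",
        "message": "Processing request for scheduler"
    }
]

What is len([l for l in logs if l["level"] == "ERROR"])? 0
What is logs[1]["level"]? "WARNING"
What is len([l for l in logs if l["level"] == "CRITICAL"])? 1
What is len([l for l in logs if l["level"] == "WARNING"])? 2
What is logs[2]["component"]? "worker"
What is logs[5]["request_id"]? "req_78271"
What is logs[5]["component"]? "scheduler"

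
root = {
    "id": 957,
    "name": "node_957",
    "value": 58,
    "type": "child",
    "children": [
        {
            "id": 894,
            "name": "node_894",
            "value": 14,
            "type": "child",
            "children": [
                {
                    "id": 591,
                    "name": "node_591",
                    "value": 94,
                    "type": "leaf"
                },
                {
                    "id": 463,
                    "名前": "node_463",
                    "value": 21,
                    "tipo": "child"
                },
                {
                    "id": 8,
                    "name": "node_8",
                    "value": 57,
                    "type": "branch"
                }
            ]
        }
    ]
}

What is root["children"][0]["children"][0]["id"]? 591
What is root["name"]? "node_957"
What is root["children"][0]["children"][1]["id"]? 463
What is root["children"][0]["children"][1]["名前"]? "node_463"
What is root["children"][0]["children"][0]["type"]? "leaf"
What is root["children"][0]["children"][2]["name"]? "node_8"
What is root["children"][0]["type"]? "child"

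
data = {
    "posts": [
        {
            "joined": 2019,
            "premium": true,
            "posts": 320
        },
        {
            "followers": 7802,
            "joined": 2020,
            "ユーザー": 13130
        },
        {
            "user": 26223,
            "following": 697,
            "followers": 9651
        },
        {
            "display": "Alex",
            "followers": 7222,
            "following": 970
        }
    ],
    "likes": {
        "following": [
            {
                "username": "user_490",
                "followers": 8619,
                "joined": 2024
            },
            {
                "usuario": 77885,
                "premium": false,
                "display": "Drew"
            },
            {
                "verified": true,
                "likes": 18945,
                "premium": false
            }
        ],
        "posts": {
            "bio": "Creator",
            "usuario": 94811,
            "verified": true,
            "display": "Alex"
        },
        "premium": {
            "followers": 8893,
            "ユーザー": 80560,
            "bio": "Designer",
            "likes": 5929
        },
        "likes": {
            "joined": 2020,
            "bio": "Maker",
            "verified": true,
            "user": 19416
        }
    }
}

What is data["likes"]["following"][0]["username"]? "user_490"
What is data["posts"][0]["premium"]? True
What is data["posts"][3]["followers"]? 7222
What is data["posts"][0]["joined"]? 2019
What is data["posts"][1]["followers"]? 7802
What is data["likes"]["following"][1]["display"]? "Drew"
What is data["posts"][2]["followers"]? 9651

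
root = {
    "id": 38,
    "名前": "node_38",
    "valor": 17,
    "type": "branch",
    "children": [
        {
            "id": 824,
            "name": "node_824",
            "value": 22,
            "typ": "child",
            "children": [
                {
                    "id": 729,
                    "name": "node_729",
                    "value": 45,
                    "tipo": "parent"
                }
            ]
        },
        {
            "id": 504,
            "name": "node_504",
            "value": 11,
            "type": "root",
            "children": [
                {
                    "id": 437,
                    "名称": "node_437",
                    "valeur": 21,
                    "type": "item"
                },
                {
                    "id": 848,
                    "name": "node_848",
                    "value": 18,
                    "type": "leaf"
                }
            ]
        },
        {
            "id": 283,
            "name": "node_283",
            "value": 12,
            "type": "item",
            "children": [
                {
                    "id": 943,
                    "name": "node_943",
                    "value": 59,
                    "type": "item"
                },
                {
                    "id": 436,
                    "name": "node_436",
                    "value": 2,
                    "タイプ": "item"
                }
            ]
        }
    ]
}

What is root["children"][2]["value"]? 12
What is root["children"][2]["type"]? "item"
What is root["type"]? "branch"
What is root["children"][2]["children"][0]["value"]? 59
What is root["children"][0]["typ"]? "child"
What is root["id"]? 38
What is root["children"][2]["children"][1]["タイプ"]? "item"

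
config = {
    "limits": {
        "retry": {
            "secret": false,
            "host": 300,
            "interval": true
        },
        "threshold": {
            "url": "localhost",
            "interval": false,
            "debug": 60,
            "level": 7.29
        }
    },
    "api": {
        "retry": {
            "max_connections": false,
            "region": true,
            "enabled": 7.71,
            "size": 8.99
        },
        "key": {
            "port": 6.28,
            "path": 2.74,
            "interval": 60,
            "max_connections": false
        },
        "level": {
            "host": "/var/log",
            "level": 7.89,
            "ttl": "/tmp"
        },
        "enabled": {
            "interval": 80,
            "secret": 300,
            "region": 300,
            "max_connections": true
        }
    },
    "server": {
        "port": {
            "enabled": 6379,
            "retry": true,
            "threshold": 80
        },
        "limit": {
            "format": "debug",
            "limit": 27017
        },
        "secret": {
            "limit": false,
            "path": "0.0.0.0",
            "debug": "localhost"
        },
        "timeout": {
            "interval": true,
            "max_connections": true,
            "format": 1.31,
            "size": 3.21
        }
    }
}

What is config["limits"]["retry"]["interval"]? True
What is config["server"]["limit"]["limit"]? 27017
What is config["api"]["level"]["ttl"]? "/tmp"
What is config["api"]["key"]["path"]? 2.74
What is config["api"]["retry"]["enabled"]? 7.71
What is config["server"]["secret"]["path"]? "0.0.0.0"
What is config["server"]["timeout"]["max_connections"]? True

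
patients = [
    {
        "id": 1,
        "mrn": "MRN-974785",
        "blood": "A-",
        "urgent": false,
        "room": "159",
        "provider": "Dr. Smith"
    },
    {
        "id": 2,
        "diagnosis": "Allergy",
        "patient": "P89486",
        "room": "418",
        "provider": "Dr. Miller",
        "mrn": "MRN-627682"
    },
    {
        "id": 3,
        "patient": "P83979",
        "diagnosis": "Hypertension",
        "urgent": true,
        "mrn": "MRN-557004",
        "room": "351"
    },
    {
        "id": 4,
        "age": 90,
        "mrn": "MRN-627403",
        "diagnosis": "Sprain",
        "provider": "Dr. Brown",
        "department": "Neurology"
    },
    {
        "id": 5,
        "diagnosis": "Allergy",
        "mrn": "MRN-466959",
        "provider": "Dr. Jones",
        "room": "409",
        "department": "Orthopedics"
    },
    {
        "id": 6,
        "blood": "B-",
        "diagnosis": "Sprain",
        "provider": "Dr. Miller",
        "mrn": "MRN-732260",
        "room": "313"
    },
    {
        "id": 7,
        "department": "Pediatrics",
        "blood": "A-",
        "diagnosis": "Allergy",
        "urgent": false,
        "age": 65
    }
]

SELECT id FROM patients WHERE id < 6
[1, 2, 3, 4, 5]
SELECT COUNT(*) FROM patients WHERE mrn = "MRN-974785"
1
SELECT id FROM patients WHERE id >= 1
[1, 2, 3, 4, 5, 6, 7]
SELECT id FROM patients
[1, 2, 3, 4, 5, 6, 7]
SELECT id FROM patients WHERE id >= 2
[2, 3, 4, 5, 6, 7]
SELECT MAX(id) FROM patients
7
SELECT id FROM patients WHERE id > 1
[2, 3, 4, 5, 6, 7]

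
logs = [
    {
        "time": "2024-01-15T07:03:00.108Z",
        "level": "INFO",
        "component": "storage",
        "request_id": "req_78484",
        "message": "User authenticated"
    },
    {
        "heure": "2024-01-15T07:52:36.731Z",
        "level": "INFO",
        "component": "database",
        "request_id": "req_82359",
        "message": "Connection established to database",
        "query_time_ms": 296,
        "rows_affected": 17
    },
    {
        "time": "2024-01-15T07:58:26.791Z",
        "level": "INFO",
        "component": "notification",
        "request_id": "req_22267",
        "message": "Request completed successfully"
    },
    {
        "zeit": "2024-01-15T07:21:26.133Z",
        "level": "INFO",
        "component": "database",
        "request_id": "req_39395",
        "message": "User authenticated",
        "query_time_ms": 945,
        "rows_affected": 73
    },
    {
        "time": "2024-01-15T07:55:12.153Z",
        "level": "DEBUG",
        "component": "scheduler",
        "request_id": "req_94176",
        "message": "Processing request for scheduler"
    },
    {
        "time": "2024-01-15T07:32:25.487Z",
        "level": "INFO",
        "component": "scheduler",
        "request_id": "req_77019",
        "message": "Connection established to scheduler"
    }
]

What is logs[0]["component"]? "storage"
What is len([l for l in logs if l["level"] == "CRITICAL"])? 0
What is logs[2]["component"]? "notification"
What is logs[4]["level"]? "DEBUG"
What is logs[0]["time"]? "2024-01-15T07:03:00.108Z"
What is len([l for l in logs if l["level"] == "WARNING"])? 0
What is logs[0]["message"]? "User authenticated"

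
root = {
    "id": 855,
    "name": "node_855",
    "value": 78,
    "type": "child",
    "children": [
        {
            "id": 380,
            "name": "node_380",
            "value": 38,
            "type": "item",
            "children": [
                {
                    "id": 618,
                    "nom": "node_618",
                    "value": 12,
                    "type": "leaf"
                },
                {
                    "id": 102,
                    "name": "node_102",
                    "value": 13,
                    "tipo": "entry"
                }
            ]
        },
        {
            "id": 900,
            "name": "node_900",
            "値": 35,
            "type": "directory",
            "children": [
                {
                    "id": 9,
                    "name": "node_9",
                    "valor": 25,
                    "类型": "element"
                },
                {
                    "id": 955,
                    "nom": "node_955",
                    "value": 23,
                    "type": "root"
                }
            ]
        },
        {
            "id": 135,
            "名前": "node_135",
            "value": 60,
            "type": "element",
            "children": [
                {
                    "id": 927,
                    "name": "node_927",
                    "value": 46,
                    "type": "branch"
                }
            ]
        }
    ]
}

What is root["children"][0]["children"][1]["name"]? "node_102"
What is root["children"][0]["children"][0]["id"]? 618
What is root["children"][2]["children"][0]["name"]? "node_927"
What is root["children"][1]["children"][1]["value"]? 23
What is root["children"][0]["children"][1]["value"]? 13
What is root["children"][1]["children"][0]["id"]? 9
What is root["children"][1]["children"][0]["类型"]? "element"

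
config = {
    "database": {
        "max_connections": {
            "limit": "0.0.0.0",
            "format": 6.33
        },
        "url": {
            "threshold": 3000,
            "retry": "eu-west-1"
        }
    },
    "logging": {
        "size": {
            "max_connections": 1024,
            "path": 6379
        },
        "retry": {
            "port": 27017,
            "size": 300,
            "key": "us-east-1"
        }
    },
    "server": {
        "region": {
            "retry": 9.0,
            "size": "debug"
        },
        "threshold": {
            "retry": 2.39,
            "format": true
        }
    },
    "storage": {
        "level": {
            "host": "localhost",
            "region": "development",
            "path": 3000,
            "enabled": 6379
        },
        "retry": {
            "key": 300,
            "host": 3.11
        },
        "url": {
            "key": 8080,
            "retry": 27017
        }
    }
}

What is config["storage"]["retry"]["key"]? 300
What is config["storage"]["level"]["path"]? 3000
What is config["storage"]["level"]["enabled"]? 6379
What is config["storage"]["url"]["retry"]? 27017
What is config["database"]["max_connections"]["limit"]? "0.0.0.0"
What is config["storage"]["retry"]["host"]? 3.11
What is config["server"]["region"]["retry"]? 9.0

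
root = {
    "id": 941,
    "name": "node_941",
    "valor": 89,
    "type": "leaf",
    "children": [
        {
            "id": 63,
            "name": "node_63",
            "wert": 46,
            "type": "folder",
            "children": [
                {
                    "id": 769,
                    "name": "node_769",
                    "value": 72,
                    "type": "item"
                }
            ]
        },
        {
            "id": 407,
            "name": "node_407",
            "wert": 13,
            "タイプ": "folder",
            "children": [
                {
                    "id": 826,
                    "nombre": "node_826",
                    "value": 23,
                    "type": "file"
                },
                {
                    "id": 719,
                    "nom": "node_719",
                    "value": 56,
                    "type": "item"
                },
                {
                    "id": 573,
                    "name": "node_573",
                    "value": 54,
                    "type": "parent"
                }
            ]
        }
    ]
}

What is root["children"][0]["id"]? 63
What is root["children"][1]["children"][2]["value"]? 54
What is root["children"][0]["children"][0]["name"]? "node_769"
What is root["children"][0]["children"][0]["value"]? 72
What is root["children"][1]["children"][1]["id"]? 719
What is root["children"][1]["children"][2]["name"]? "node_573"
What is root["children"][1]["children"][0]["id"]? 826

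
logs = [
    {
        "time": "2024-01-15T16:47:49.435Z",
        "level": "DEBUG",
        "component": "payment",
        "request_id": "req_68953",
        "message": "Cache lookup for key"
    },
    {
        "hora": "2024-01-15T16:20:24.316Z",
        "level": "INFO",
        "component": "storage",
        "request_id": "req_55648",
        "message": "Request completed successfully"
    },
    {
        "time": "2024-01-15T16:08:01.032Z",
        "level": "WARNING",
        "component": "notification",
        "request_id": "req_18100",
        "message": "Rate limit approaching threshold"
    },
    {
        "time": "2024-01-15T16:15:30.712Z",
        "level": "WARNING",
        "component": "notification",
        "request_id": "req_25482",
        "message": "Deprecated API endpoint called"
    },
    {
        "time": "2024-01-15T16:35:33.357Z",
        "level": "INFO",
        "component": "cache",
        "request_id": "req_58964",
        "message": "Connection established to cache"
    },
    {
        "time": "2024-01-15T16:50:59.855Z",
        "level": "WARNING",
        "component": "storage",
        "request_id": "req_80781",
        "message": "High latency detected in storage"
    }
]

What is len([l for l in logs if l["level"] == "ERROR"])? 0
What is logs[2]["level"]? "WARNING"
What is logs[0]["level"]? "DEBUG"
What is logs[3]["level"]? "WARNING"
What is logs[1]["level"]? "INFO"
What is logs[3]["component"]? "notification"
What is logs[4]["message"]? "Connection established to cache"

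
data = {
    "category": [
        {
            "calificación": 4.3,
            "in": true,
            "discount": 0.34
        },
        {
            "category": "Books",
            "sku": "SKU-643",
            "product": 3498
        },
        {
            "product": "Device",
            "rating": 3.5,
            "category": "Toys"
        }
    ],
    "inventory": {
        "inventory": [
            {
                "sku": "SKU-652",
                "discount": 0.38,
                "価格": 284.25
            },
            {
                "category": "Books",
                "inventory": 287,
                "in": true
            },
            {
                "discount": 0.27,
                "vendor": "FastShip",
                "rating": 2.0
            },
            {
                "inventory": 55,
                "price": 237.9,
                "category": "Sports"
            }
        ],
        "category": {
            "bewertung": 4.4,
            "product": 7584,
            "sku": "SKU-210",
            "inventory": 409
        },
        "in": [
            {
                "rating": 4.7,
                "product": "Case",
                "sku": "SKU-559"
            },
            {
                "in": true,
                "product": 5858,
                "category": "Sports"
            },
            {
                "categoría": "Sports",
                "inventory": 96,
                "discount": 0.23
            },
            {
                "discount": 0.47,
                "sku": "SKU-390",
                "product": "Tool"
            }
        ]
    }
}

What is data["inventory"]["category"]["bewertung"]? 4.4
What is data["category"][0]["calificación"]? 4.3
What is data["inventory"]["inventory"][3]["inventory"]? 55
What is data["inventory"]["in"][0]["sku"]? "SKU-559"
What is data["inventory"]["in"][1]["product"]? 5858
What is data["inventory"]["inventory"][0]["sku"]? "SKU-652"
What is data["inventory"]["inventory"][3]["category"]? "Sports"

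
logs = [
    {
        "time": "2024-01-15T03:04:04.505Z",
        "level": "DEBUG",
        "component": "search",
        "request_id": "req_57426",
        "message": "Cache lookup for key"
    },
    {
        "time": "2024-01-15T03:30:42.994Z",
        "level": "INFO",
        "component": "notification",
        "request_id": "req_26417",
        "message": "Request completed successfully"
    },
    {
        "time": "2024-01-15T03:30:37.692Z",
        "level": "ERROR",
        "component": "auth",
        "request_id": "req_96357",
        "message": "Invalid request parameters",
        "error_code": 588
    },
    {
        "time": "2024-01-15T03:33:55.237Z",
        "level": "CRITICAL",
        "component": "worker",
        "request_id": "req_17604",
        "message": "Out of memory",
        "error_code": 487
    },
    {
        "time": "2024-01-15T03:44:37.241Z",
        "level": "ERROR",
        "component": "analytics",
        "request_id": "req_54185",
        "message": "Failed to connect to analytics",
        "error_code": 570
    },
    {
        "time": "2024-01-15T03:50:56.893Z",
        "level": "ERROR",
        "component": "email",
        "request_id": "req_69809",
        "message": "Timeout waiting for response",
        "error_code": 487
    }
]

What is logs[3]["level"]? "CRITICAL"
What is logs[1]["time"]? "2024-01-15T03:30:42.994Z"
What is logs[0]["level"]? "DEBUG"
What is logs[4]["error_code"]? 570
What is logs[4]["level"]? "ERROR"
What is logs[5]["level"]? "ERROR"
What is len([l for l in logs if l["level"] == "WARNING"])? 0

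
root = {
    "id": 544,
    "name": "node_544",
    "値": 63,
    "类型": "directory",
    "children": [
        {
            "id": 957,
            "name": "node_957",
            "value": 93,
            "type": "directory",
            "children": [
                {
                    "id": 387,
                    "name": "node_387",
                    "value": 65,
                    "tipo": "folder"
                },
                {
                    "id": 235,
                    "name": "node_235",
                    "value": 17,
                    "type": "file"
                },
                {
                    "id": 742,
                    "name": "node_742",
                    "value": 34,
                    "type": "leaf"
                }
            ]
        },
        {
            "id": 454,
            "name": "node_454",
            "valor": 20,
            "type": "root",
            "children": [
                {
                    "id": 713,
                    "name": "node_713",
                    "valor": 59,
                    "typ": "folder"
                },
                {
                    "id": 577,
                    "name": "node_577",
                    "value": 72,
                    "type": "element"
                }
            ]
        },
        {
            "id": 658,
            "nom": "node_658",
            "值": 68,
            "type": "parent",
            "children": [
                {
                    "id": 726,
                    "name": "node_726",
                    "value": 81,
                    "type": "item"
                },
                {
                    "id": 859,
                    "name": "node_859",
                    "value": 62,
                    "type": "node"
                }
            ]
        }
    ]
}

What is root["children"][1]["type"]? "root"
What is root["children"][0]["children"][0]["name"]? "node_387"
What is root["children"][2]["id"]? 658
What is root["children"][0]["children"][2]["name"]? "node_742"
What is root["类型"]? "directory"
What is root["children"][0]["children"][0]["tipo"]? "folder"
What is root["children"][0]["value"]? 93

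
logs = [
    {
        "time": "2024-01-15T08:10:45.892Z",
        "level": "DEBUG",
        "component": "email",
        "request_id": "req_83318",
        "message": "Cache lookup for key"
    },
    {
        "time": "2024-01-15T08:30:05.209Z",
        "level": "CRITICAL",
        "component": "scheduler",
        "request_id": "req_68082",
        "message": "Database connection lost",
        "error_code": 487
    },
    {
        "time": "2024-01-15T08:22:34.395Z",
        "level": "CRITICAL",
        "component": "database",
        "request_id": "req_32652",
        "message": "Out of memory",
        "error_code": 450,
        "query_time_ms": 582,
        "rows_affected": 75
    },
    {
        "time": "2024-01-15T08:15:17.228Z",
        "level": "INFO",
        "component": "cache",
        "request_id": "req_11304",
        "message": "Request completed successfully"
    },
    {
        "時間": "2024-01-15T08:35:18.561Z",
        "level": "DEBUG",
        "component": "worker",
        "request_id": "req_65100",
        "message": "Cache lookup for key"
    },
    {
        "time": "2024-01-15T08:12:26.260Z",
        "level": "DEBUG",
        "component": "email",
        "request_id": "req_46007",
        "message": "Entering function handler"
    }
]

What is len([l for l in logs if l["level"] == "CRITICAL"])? 2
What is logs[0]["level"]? "DEBUG"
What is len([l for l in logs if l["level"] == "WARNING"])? 0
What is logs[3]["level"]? "INFO"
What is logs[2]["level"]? "CRITICAL"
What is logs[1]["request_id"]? "req_68082"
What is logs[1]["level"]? "CRITICAL"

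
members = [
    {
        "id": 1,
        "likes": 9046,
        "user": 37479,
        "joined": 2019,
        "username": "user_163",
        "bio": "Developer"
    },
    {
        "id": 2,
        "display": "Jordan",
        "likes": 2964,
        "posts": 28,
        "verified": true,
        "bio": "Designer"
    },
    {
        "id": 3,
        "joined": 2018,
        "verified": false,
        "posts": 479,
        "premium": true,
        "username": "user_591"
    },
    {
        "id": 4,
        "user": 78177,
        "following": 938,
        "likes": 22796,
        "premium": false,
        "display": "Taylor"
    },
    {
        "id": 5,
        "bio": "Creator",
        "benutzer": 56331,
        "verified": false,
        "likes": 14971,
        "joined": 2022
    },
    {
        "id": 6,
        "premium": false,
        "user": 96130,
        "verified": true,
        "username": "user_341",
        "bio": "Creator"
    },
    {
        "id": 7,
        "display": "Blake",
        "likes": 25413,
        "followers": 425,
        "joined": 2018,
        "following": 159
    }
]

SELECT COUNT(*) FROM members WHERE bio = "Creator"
2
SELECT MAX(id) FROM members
7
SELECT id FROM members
[1, 2, 3, 4, 5, 6, 7]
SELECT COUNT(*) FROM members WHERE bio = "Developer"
1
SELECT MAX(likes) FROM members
25413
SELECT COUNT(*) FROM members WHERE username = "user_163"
1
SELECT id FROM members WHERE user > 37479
[4, 6]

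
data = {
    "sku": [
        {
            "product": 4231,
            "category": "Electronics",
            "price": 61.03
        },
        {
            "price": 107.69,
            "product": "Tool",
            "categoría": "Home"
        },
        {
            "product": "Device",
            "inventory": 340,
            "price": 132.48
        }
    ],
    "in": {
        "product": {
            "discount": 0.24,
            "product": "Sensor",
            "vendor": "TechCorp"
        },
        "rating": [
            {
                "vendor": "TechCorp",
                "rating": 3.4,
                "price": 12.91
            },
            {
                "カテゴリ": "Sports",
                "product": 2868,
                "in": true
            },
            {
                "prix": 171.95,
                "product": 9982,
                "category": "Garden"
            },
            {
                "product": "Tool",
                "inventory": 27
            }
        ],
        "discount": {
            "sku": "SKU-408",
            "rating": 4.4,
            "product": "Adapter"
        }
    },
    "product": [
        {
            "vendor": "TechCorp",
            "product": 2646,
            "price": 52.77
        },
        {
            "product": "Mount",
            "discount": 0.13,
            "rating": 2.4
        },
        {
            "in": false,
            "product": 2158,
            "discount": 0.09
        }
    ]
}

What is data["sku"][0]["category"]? "Electronics"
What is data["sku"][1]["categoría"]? "Home"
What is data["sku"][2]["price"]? 132.48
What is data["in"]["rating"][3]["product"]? "Tool"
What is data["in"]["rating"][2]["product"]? 9982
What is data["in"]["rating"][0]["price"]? 12.91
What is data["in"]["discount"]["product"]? "Adapter"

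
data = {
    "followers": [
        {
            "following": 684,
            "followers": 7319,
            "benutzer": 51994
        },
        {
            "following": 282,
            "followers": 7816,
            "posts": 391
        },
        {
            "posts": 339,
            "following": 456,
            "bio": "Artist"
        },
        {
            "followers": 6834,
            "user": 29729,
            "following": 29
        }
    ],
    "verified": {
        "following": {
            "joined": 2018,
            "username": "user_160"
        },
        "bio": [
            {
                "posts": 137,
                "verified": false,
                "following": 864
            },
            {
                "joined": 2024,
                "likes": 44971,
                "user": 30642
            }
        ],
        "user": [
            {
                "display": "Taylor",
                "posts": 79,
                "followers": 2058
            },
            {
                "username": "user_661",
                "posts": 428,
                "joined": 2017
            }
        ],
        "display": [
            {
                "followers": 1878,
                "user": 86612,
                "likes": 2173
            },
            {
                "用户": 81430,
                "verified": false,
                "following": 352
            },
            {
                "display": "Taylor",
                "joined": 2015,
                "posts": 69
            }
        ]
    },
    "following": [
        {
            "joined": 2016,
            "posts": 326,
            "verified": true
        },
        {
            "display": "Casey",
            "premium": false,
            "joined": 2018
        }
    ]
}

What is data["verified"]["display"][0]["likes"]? 2173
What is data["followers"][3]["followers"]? 6834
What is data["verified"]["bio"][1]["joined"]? 2024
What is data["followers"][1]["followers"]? 7816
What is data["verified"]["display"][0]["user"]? 86612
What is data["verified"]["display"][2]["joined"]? 2015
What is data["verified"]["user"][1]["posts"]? 428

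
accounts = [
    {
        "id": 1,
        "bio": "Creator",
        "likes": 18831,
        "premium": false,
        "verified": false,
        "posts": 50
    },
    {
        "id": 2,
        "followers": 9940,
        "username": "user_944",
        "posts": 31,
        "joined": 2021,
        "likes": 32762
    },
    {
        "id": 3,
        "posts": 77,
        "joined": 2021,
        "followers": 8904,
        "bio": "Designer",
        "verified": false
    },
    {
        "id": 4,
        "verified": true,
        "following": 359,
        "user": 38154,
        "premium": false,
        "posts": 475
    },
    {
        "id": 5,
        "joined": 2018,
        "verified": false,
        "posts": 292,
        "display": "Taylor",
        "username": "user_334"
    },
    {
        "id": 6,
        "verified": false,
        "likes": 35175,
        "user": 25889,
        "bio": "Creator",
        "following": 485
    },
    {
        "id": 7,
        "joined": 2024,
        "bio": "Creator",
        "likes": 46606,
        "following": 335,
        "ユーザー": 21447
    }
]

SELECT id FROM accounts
[1, 2, 3, 4, 5, 6, 7]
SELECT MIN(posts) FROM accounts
31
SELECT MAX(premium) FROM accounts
False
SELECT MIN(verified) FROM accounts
False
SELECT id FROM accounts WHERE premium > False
[]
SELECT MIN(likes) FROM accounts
18831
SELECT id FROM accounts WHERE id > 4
[5, 6, 7]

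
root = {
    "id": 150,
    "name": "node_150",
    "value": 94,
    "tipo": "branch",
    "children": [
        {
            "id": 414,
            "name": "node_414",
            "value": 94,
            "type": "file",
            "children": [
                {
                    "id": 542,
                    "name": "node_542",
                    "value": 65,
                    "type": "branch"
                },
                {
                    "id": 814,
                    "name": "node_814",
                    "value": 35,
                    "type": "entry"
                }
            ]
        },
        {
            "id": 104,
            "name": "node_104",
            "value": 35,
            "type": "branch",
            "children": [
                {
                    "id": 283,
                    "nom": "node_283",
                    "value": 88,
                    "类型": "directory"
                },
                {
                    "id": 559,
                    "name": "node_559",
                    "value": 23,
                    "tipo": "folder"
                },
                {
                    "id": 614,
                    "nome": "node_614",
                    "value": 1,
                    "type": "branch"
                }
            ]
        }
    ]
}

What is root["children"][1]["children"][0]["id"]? 283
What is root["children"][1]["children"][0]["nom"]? "node_283"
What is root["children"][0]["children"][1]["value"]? 35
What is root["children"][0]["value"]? 94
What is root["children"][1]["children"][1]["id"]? 559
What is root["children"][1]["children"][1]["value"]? 23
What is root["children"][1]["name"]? "node_104"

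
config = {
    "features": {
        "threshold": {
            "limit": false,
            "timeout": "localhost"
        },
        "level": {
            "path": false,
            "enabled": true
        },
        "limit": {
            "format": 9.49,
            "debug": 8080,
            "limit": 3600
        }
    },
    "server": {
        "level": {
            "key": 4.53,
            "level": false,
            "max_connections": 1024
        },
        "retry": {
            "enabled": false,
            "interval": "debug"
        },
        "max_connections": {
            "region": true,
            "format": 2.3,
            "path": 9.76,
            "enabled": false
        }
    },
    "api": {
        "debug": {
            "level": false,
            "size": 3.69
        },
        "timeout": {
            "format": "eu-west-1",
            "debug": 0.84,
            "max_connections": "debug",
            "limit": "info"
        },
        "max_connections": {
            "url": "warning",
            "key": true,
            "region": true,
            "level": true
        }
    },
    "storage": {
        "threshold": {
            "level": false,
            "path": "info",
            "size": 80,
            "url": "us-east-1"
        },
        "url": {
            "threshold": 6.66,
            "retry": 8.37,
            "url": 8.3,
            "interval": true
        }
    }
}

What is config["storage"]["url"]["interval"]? True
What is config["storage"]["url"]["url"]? 8.3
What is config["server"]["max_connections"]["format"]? 2.3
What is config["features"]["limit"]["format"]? 9.49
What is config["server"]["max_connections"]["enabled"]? False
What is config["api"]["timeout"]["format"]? "eu-west-1"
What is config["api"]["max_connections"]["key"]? True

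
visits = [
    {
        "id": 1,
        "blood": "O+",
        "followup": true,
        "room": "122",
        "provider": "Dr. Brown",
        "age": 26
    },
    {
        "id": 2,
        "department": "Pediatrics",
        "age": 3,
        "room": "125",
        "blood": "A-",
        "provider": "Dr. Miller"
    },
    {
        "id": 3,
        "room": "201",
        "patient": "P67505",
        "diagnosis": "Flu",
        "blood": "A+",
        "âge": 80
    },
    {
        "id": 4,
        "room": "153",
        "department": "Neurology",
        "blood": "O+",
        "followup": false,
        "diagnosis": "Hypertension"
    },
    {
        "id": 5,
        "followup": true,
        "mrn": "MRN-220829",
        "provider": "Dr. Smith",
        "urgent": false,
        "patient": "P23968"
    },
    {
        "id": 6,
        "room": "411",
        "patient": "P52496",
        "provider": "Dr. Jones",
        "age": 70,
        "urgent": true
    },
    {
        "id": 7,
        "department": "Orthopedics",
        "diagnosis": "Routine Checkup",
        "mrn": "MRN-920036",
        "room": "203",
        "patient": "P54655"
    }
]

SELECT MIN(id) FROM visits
1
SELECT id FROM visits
[1, 2, 3, 4, 5, 6, 7]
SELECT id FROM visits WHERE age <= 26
[1, 2]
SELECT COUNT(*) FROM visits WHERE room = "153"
1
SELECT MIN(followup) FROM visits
False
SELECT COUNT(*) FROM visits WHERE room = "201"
1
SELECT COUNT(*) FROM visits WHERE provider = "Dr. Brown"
1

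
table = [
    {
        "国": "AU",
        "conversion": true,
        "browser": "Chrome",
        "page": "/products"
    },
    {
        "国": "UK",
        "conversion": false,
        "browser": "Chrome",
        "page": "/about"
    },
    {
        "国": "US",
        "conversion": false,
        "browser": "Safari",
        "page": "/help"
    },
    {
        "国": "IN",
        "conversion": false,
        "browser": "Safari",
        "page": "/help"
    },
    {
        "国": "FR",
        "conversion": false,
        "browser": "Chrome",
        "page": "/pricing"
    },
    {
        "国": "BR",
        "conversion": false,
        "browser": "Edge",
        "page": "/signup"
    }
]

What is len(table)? 6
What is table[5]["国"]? "BR"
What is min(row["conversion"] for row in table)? False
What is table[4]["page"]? "/pricing"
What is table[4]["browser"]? "Chrome"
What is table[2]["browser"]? "Safari"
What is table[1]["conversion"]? False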